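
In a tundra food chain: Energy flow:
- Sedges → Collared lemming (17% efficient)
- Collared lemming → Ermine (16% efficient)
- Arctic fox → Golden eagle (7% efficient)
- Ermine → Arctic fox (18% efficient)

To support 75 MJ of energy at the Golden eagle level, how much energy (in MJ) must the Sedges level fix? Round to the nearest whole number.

218838 MJ

Cumulative transfer efficiency: 0.17 × 0.16 × 0.18 × 0.07 = 0.00034272
Sedges energy = 75 / 0.00034272 = 218838 MJ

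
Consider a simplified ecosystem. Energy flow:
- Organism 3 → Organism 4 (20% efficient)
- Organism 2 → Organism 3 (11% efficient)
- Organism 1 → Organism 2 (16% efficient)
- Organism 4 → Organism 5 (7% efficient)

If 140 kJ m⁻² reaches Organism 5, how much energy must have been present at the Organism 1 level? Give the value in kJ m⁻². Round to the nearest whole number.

Cumulative transfer efficiency: 0.16 × 0.11 × 0.2 × 0.07 = 0.0002464
Organism 1 energy = 140 / 0.0002464 = 568182 kJ m⁻²

568182 kJ m⁻²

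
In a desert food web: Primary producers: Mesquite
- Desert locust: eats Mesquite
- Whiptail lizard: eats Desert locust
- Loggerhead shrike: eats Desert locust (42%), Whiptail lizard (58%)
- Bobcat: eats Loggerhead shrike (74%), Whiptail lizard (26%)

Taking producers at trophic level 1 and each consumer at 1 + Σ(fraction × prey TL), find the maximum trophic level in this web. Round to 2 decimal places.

4.43

Desert locust: 1 + 1 = 2
Whiptail lizard: 1 + 2 = 3
Loggerhead shrike: 1 + (0.42×2 + 0.58×3) = 3.58
Bobcat: 1 + (0.74×3.58 + 0.26×3) = 4.4292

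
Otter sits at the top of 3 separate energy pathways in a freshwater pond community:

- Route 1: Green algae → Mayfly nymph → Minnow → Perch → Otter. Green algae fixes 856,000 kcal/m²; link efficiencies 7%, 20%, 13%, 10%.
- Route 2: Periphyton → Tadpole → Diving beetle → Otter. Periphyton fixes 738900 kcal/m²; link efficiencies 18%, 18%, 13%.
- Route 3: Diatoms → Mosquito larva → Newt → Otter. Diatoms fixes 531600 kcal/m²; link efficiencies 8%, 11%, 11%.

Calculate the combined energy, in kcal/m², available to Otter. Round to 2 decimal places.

3782.63 kcal/m²

Route 1: 856000 × 0.07 × 0.2 × 0.13 × 0.1 = 155.792 kcal/m²
Route 2: 738900 × 0.18 × 0.18 × 0.13 = 3112.2468 kcal/m²
Route 3: 531600 × 0.08 × 0.11 × 0.11 = 514.5888 kcal/m²
Total at Otter: 155.792 + 3112.2468 + 514.5888 = 3782.6276 kcal/m²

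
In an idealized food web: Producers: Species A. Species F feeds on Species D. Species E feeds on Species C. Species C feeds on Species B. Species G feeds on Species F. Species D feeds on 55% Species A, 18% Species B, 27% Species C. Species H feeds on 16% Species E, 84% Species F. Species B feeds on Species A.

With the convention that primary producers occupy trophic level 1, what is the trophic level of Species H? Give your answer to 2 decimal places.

4.76

Species B: 1 + 1 = 2
Species C: 1 + 2 = 3
Species D: 1 + (0.55×1 + 0.18×2 + 0.27×3) = 2.72
Species E: 1 + 3 = 4
Species F: 1 + 2.72 = 3.72
Species G: 1 + 3.72 = 4.72
Species H: 1 + (0.16×4 + 0.84×3.72) = 4.7648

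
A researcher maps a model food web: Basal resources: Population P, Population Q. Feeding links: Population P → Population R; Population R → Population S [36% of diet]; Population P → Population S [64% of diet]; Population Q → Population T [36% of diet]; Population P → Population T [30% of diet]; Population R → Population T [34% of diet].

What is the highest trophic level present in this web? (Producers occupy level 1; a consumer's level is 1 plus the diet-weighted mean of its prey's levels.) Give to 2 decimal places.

2.36

Population R: 1 + 1 = 2
Population S: 1 + (0.36×2 + 0.64×1) = 2.36
Population T: 1 + (0.36×1 + 0.3×1 + 0.34×2) = 2.34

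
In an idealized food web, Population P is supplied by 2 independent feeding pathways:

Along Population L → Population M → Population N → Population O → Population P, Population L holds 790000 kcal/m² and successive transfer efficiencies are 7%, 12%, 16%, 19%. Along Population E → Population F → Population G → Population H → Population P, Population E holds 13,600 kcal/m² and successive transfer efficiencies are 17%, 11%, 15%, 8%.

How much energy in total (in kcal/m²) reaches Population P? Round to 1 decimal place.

204.8 kcal/m²

Via Population L: 790000 × 0.07 × 0.12 × 0.16 × 0.19 = 201.7344 kcal/m²
Via Population E: 13600 × 0.17 × 0.11 × 0.15 × 0.08 = 3.05184 kcal/m²
Total at Population P: 201.7344 + 3.05184 = 204.78624 kcal/m²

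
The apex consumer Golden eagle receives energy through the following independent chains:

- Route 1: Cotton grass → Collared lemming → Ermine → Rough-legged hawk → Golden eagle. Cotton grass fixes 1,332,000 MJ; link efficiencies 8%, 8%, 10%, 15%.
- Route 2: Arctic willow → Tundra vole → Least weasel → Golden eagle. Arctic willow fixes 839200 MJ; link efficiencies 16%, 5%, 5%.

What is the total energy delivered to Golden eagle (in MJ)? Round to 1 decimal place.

463.6 MJ

Route 1: 1332000 × 0.08 × 0.08 × 0.1 × 0.15 = 127.872 MJ
Route 2: 839200 × 0.16 × 0.05 × 0.05 = 335.68 MJ
Total at Golden eagle: 127.872 + 335.68 = 463.552 MJ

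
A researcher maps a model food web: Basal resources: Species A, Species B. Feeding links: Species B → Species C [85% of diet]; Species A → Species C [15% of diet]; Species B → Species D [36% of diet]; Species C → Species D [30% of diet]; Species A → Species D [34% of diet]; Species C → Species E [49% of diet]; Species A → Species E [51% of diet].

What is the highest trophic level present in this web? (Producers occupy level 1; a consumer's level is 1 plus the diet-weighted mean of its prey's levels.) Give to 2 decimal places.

Species C: 1 + (0.85×1 + 0.15×1) = 2
Species D: 1 + (0.36×1 + 0.3×2 + 0.34×1) = 2.3
Species E: 1 + (0.49×2 + 0.51×1) = 2.49

2.49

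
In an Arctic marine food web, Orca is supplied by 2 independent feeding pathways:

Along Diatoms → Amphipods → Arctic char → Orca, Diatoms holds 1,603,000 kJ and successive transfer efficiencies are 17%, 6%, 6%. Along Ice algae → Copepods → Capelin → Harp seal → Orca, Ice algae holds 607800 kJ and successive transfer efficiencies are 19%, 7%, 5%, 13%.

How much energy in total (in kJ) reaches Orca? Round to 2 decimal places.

1033.58 kJ

Via Diatoms: 1603000 × 0.17 × 0.06 × 0.06 = 981.036 kJ
Via Ice algae: 607800 × 0.19 × 0.07 × 0.05 × 0.13 = 52.54431 kJ
Total at Orca: 981.036 + 52.54431 = 1033.58031 kJ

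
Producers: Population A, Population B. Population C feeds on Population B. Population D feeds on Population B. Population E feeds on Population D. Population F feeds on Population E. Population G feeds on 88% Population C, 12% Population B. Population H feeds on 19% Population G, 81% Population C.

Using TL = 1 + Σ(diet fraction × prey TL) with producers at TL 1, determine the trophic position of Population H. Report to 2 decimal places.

3.17

Population C: 1 + 1 = 2
Population D: 1 + 1 = 2
Population E: 1 + 2 = 3
Population F: 1 + 3 = 4
Population G: 1 + (0.88×2 + 0.12×1) = 2.88
Population H: 1 + (0.19×2.88 + 0.81×2) = 3.1672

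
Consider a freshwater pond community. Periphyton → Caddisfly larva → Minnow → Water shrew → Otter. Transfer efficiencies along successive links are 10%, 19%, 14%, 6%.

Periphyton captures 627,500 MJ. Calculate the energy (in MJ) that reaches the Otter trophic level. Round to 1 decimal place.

100.1 MJ

Caddisfly larva: 627500 × 0.1 = 62750 MJ
Minnow: 62750 × 0.19 = 11922.5 MJ
Water shrew: 11922.5 × 0.14 = 1669.15 MJ
Otter: 1669.15 × 0.06 = 100.149 MJ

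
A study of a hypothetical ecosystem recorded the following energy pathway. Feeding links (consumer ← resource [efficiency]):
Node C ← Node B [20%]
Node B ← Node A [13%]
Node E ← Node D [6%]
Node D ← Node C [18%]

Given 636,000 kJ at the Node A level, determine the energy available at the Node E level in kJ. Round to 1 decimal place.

Node B: 636000 × 0.13 = 82680 kJ
Node C: 82680 × 0.2 = 16536 kJ
Node D: 16536 × 0.18 = 2976.48 kJ
Node E: 2976.48 × 0.06 = 178.5888 kJ

178.6 kJ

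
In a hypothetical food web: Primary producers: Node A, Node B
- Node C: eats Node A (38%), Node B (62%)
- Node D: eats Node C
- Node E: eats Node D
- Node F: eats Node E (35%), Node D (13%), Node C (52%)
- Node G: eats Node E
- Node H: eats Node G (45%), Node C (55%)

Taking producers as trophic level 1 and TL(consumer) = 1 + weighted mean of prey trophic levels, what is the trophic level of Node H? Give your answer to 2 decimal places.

Node C: 1 + (0.38×1 + 0.62×1) = 2
Node D: 1 + 2 = 3
Node E: 1 + 3 = 4
Node F: 1 + (0.35×4 + 0.13×3 + 0.52×2) = 3.83
Node G: 1 + 4 = 5
Node H: 1 + (0.45×5 + 0.55×2) = 4.35

4.35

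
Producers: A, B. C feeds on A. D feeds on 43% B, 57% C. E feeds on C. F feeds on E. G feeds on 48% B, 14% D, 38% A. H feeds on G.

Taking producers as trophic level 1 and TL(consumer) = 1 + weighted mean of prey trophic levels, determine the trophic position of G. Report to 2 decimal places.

2.22

C: 1 + 1 = 2
D: 1 + (0.43×1 + 0.57×2) = 2.57
E: 1 + 2 = 3
F: 1 + 3 = 4
G: 1 + (0.48×1 + 0.14×2.57 + 0.38×1) = 2.2198
H: 1 + 2.2198 = 3.2198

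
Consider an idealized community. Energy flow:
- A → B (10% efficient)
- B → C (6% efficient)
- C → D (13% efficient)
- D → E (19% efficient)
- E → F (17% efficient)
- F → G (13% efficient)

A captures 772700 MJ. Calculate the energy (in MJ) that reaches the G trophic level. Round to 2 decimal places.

B: 772700 × 0.1 = 77270 MJ
C: 77270 × 0.06 = 4636.2 MJ
D: 4636.2 × 0.13 = 602.706 MJ
E: 602.706 × 0.19 = 114.51414 MJ
F: 114.51414 × 0.17 = 19.4674038 MJ
G: 19.4674038 × 0.13 = 2.530762494 MJ

2.53 MJ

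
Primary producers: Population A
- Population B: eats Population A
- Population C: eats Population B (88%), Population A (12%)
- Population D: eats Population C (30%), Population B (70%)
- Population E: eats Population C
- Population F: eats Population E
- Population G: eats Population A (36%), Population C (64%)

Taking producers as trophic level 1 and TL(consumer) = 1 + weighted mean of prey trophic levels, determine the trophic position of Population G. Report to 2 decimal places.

3.20

Population B: 1 + 1 = 2
Population C: 1 + (0.88×2 + 0.12×1) = 2.88
Population D: 1 + (0.3×2.88 + 0.7×2) = 3.264
Population E: 1 + 2.88 = 3.88
Population F: 1 + 3.88 = 4.88
Population G: 1 + (0.36×1 + 0.64×2.88) = 3.2032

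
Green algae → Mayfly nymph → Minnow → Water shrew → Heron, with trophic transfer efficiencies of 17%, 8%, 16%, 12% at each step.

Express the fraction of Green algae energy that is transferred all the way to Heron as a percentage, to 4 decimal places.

Product of link efficiencies: 0.17 × 0.08 × 0.16 × 0.12 = 0.00026112
As a percentage: 0.00026112 × 100 = 0.0261%

0.0261%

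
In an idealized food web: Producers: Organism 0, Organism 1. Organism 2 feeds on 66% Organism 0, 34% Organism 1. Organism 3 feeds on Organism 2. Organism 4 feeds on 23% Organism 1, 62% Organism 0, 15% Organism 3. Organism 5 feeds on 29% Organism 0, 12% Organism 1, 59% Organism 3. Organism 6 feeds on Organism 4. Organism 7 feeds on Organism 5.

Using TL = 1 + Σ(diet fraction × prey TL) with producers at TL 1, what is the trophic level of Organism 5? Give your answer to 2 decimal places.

3.18

Organism 2: 1 + (0.66×1 + 0.34×1) = 2
Organism 3: 1 + 2 = 3
Organism 4: 1 + (0.23×1 + 0.62×1 + 0.15×3) = 2.3
Organism 5: 1 + (0.29×1 + 0.12×1 + 0.59×3) = 3.18
Organism 6: 1 + 2.3 = 3.3
Organism 7: 1 + 3.18 = 4.18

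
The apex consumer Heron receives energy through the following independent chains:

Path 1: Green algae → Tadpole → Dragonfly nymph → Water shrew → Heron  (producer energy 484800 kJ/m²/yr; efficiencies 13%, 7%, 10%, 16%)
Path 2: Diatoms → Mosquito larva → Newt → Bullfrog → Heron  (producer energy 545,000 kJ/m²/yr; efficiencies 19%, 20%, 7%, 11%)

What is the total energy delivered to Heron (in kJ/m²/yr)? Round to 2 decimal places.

Path 1: 484800 × 0.13 × 0.07 × 0.1 × 0.16 = 70.58688 kJ/m²/yr
Path 2: 545000 × 0.19 × 0.2 × 0.07 × 0.11 = 159.467 kJ/m²/yr
Total at Heron: 70.58688 + 159.467 = 230.05388 kJ/m²/yr

230.05 kJ/m²/yr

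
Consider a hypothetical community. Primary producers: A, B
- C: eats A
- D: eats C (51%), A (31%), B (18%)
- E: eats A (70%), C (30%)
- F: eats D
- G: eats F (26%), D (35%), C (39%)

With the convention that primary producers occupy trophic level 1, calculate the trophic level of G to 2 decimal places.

C: 1 + 1 = 2
D: 1 + (0.51×2 + 0.31×1 + 0.18×1) = 2.51
E: 1 + (0.7×1 + 0.3×2) = 2.3
F: 1 + 2.51 = 3.51
G: 1 + (0.26×3.51 + 0.35×2.51 + 0.39×2) = 3.5711

3.57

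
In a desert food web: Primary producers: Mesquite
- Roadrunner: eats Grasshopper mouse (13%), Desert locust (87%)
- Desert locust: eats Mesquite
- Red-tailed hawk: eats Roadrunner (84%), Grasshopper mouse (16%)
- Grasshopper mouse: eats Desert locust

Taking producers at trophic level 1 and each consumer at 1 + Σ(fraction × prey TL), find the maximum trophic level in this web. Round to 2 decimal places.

4.11

Desert locust: 1 + 1 = 2
Grasshopper mouse: 1 + 2 = 3
Roadrunner: 1 + (0.13×3 + 0.87×2) = 3.13
Red-tailed hawk: 1 + (0.84×3.13 + 0.16×3) = 4.1092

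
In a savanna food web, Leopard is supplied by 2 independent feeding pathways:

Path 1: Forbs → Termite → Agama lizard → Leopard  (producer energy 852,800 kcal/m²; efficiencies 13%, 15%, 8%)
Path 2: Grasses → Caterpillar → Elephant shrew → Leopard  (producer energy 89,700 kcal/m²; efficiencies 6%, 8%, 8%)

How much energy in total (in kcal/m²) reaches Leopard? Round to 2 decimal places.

1364.81 kcal/m²

Path 1: 852800 × 0.13 × 0.15 × 0.08 = 1330.368 kcal/m²
Path 2: 89700 × 0.06 × 0.08 × 0.08 = 34.4448 kcal/m²
Total at Leopard: 1330.368 + 34.4448 = 1364.8128 kcal/m²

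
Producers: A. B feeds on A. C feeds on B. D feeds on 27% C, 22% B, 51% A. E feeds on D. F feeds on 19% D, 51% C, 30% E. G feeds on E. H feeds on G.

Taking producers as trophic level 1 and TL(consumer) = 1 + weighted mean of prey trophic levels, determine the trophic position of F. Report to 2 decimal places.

4.18

B: 1 + 1 = 2
C: 1 + 2 = 3
D: 1 + (0.27×3 + 0.22×2 + 0.51×1) = 2.76
E: 1 + 2.76 = 3.76
F: 1 + (0.19×2.76 + 0.51×3 + 0.3×3.76) = 4.1824
G: 1 + 3.76 = 4.76
H: 1 + 4.76 = 5.76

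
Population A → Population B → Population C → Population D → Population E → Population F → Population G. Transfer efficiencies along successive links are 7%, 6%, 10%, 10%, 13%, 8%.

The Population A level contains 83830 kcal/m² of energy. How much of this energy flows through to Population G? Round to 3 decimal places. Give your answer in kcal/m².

0.037 kcal/m²

Population B: 83830 × 0.07 = 5868.1 kcal/m²
Population C: 5868.1 × 0.06 = 352.086 kcal/m²
Population D: 352.086 × 0.1 = 35.2086 kcal/m²
Population E: 35.2086 × 0.1 = 3.52086 kcal/m²
Population F: 3.52086 × 0.13 = 0.4577118 kcal/m²
Population G: 0.4577118 × 0.08 = 0.036616944 kcal/m²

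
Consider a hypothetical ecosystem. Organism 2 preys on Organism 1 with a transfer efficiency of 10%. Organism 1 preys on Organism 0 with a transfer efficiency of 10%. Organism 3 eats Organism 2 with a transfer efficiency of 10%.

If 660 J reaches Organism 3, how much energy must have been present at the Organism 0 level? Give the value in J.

660000 J

Cumulative transfer efficiency: 0.1 × 0.1 × 0.1 = 0.001
Organism 0 energy = 660 / 0.001 = 660000 J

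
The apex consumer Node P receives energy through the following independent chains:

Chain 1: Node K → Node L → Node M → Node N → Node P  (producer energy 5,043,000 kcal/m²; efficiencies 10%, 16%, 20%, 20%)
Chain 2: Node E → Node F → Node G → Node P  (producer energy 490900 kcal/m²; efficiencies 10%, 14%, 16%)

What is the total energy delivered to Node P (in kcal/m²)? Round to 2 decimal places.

Chain 1: 5043000 × 0.1 × 0.16 × 0.2 × 0.2 = 3227.52 kcal/m²
Chain 2: 490900 × 0.1 × 0.14 × 0.16 = 1099.616 kcal/m²
Total at Node P: 3227.52 + 1099.616 = 4327.136 kcal/m²

4327.14 kcal/m²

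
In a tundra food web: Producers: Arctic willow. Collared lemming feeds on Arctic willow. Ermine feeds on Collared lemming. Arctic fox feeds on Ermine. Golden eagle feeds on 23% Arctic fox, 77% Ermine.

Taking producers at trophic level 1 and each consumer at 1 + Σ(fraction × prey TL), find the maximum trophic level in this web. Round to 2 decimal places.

Collared lemming: 1 + 1 = 2
Ermine: 1 + 2 = 3
Arctic fox: 1 + 3 = 4
Golden eagle: 1 + (0.23×4 + 0.77×3) = 4.23

4.23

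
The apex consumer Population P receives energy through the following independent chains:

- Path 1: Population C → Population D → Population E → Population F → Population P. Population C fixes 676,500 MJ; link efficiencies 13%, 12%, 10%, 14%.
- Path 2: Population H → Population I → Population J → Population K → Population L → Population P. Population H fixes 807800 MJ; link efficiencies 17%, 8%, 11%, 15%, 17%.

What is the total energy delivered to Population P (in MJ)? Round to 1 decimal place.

Path 1: 676500 × 0.13 × 0.12 × 0.1 × 0.14 = 147.7476 MJ
Path 2: 807800 × 0.17 × 0.08 × 0.11 × 0.15 × 0.17 = 30.8159544 MJ
Total at Population P: 147.7476 + 30.8159544 = 178.5635544 MJ

178.6 MJ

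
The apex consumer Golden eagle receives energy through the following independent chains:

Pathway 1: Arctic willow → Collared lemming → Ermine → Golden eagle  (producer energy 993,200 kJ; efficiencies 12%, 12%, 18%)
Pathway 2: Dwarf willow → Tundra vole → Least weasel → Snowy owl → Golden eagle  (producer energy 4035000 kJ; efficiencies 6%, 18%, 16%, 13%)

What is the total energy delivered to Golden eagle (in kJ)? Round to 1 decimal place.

3480.8 kJ

Pathway 1: 993200 × 0.12 × 0.12 × 0.18 = 2574.3744 kJ
Pathway 2: 4035000 × 0.06 × 0.18 × 0.16 × 0.13 = 906.4224 kJ
Total at Golden eagle: 2574.3744 + 906.4224 = 3480.7968 kJ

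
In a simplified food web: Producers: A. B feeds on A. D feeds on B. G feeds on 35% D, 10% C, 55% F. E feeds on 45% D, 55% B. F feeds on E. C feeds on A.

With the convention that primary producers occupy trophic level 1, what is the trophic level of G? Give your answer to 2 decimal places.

4.70

B: 1 + 1 = 2
C: 1 + 1 = 2
D: 1 + 2 = 3
E: 1 + (0.45×3 + 0.55×2) = 3.45
F: 1 + 3.45 = 4.45
G: 1 + (0.35×3 + 0.1×2 + 0.55×4.45) = 4.6975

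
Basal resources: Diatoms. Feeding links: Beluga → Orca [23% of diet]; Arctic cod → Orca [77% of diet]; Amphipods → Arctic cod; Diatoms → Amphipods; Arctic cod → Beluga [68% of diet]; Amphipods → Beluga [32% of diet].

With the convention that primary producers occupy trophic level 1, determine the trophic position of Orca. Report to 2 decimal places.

Amphipods: 1 + 1 = 2
Arctic cod: 1 + 2 = 3
Beluga: 1 + (0.68×3 + 0.32×2) = 3.68
Orca: 1 + (0.77×3 + 0.23×3.68) = 4.1564

4.16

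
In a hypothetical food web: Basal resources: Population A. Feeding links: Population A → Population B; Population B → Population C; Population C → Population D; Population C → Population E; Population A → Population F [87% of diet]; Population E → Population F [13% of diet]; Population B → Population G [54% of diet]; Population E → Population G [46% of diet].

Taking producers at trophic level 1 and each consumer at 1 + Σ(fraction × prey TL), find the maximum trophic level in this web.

4

Population B: 1 + 1 = 2
Population C: 1 + 2 = 3
Population D: 1 + 3 = 4
Population E: 1 + 3 = 4
Population F: 1 + (0.87×1 + 0.13×4) = 2.39
Population G: 1 + (0.54×2 + 0.46×4) = 3.92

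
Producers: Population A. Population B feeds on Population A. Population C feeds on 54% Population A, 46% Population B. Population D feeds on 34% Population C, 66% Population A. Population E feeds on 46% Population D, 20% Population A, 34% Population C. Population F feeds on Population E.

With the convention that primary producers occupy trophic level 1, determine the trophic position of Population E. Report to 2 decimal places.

Population B: 1 + 1 = 2
Population C: 1 + (0.54×1 + 0.46×2) = 2.46
Population D: 1 + (0.34×2.46 + 0.66×1) = 2.4964
Population E: 1 + (0.46×2.4964 + 0.2×1 + 0.34×2.46) = 3.184744
Population F: 1 + 3.184744 = 4.184744

3.18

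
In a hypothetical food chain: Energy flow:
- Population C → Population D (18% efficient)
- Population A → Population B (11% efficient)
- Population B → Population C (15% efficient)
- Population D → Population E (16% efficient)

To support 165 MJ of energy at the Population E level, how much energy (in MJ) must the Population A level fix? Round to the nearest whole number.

Cumulative transfer efficiency: 0.11 × 0.15 × 0.18 × 0.16 = 0.0004752
Population A energy = 165 / 0.0004752 = 347222 MJ

347222 MJ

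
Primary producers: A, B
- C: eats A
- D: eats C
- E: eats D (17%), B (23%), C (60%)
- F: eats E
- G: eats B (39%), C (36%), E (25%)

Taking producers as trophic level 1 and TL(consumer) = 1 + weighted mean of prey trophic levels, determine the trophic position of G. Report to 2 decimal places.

2.85

C: 1 + 1 = 2
D: 1 + 2 = 3
E: 1 + (0.17×3 + 0.23×1 + 0.6×2) = 2.94
F: 1 + 2.94 = 3.94
G: 1 + (0.39×1 + 0.36×2 + 0.25×2.94) = 2.845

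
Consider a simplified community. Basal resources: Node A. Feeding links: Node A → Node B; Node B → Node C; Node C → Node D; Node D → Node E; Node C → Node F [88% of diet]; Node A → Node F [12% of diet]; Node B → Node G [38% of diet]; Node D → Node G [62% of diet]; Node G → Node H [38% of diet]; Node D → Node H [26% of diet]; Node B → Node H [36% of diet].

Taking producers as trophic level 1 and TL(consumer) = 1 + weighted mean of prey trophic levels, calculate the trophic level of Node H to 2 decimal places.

4.37

Node B: 1 + 1 = 2
Node C: 1 + 2 = 3
Node D: 1 + 3 = 4
Node E: 1 + 4 = 5
Node F: 1 + (0.88×3 + 0.12×1) = 3.76
Node G: 1 + (0.38×2 + 0.62×4) = 4.24
Node H: 1 + (0.38×4.24 + 0.26×4 + 0.36×2) = 4.3712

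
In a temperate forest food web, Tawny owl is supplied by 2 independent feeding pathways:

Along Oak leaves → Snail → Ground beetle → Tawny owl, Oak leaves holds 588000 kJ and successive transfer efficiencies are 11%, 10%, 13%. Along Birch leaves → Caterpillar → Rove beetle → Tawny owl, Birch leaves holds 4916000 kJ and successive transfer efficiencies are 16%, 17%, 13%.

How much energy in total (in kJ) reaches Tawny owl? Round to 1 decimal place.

Via Oak leaves: 588000 × 0.11 × 0.1 × 0.13 = 840.84 kJ
Via Birch leaves: 4916000 × 0.16 × 0.17 × 0.13 = 17382.976 kJ
Total at Tawny owl: 840.84 + 17382.976 = 18223.816 kJ

18223.8 kJ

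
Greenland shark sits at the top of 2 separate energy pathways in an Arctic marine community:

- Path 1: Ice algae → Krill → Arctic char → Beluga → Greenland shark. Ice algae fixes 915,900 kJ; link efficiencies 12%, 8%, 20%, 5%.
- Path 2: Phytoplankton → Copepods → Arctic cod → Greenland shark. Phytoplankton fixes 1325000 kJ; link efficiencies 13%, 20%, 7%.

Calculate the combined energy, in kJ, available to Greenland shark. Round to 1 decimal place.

Path 1: 915900 × 0.12 × 0.08 × 0.2 × 0.05 = 87.9264 kJ
Path 2: 1325000 × 0.13 × 0.2 × 0.07 = 2411.5 kJ
Total at Greenland shark: 87.9264 + 2411.5 = 2499.4264 kJ

2499.4 kJ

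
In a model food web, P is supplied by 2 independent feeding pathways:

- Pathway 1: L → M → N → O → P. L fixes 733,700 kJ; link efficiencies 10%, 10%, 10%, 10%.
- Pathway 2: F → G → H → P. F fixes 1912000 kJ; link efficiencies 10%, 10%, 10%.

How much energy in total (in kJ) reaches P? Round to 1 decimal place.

Pathway 1: 733700 × 0.1 × 0.1 × 0.1 × 0.1 = 73.37 kJ
Pathway 2: 1912000 × 0.1 × 0.1 × 0.1 = 1912 kJ
Total at P: 73.37 + 1912 = 1985.37 kJ

1985.4 kJ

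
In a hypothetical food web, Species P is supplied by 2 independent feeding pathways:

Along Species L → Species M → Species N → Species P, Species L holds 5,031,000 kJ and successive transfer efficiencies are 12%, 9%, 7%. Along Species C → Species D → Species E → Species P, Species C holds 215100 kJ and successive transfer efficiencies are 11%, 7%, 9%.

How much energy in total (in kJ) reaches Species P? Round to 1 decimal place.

3952.5 kJ

Via Species L: 5031000 × 0.12 × 0.09 × 0.07 = 3803.436 kJ
Via Species C: 215100 × 0.11 × 0.07 × 0.09 = 149.0643 kJ
Total at Species P: 3803.436 + 149.0643 = 3952.5003 kJ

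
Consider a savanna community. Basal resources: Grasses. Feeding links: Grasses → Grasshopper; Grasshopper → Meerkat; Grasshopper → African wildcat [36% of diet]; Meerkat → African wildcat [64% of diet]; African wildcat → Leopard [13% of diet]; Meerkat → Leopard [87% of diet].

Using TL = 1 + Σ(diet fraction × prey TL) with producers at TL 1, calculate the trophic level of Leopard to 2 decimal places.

4.08

Grasshopper: 1 + 1 = 2
Meerkat: 1 + 2 = 3
African wildcat: 1 + (0.36×2 + 0.64×3) = 3.64
Leopard: 1 + (0.13×3.64 + 0.87×3) = 4.0832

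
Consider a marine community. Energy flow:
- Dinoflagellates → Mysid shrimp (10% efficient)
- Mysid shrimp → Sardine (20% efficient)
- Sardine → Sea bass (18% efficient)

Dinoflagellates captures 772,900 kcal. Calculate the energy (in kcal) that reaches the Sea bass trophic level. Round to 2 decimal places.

2782.44 kcal

Mysid shrimp: 772900 × 0.1 = 77290 kcal
Sardine: 77290 × 0.2 = 15458 kcal
Sea bass: 15458 × 0.18 = 2782.44 kcal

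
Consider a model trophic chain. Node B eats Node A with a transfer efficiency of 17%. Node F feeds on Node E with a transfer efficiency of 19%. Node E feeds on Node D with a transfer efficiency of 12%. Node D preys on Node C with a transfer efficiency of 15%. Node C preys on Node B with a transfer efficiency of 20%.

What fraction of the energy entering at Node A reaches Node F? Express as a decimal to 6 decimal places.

Product of link efficiencies: 0.17 × 0.2 × 0.15 × 0.12 × 0.19 = 0.00011628

0.000116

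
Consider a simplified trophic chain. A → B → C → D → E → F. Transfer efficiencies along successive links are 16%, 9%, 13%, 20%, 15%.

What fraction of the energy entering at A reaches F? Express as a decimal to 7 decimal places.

Product of link efficiencies: 0.16 × 0.09 × 0.13 × 0.2 × 0.15 = 0.00005616

0.0000562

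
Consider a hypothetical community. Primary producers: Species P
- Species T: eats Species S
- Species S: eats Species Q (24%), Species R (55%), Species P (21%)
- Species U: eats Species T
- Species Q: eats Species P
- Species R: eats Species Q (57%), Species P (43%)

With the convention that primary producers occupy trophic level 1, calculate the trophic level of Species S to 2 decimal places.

3.10

Species Q: 1 + 1 = 2
Species R: 1 + (0.57×2 + 0.43×1) = 2.57
Species S: 1 + (0.24×2 + 0.55×2.57 + 0.21×1) = 3.1035
Species T: 1 + 3.1035 = 4.1035
Species U: 1 + 4.1035 = 5.1035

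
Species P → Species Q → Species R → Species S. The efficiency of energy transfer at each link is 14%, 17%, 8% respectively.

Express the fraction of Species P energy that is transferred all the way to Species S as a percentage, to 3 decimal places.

0.190%

Product of link efficiencies: 0.14 × 0.17 × 0.08 = 0.001904
As a percentage: 0.001904 × 100 = 0.190%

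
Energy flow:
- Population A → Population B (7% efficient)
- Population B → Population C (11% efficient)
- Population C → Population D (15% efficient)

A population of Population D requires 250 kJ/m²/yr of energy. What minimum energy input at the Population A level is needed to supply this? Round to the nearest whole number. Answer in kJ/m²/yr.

216450 kJ/m²/yr

Cumulative transfer efficiency: 0.07 × 0.11 × 0.15 = 0.001155
Population A energy = 250 / 0.001155 = 216450 kJ/m²/yr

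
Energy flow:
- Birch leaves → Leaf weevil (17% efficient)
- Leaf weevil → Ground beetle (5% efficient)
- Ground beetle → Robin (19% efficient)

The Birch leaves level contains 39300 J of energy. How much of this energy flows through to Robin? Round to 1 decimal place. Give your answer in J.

63.5 J

Leaf weevil: 39300 × 0.17 = 6681 J
Ground beetle: 6681 × 0.05 = 334.05 J
Robin: 334.05 × 0.19 = 63.4695 J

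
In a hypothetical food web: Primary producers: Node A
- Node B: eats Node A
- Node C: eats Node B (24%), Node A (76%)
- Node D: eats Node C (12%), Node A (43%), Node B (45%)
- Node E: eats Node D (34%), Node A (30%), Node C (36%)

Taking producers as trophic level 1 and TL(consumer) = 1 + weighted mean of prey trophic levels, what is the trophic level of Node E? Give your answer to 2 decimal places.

2.99

Node B: 1 + 1 = 2
Node C: 1 + (0.24×2 + 0.76×1) = 2.24
Node D: 1 + (0.12×2.24 + 0.43×1 + 0.45×2) = 2.5988
Node E: 1 + (0.34×2.5988 + 0.3×1 + 0.36×2.24) = 2.989992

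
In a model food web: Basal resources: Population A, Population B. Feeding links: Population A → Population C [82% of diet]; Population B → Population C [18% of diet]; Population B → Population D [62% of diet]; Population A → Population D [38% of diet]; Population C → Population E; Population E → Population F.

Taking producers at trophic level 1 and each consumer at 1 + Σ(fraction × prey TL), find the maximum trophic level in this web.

4

Population C: 1 + (0.82×1 + 0.18×1) = 2
Population D: 1 + (0.62×1 + 0.38×1) = 2
Population E: 1 + 2 = 3
Population F: 1 + 3 = 4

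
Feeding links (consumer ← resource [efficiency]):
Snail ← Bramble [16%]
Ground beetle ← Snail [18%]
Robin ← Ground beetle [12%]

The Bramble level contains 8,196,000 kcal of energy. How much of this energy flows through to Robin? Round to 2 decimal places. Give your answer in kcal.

Snail: 8196000 × 0.16 = 1311360 kcal
Ground beetle: 1311360 × 0.18 = 236044.8 kcal
Robin: 236044.8 × 0.12 = 28325.376 kcal

28325.38 kcal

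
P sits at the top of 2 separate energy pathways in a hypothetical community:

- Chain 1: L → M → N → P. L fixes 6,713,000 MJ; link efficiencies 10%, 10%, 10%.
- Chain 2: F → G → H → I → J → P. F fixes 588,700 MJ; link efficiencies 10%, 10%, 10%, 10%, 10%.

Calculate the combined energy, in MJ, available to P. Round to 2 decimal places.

Chain 1: 6713000 × 0.1 × 0.1 × 0.1 = 6713 MJ
Chain 2: 588700 × 0.1 × 0.1 × 0.1 × 0.1 × 0.1 = 5.887 MJ
Total at P: 6713 + 5.887 = 6718.887 MJ

6718.89 MJ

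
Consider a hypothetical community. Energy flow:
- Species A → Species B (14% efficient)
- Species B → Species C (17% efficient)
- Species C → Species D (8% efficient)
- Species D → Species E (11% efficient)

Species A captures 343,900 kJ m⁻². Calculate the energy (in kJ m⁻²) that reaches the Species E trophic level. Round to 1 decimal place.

Species B: 343900 × 0.14 = 48146 kJ m⁻²
Species C: 48146 × 0.17 = 8184.82 kJ m⁻²
Species D: 8184.82 × 0.08 = 654.7856 kJ m⁻²
Species E: 654.7856 × 0.11 = 72.026416 kJ m⁻²

72.0 kJ m⁻²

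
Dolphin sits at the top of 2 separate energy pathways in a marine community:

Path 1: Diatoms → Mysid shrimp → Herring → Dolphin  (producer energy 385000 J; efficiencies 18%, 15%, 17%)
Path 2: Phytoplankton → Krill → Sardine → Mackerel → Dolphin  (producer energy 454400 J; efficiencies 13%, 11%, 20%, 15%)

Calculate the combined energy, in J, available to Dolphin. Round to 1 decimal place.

Path 1: 385000 × 0.18 × 0.15 × 0.17 = 1767.15 J
Path 2: 454400 × 0.13 × 0.11 × 0.2 × 0.15 = 194.9376 J
Total at Dolphin: 1767.15 + 194.9376 = 1962.0876 J

1962.1 J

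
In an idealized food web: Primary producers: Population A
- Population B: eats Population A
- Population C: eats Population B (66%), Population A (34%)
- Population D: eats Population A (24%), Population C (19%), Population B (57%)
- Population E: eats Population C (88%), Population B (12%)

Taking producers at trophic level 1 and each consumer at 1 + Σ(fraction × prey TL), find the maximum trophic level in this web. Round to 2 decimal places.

Population B: 1 + 1 = 2
Population C: 1 + (0.66×2 + 0.34×1) = 2.66
Population D: 1 + (0.24×1 + 0.19×2.66 + 0.57×2) = 2.8854
Population E: 1 + (0.88×2.66 + 0.12×2) = 3.5808

3.58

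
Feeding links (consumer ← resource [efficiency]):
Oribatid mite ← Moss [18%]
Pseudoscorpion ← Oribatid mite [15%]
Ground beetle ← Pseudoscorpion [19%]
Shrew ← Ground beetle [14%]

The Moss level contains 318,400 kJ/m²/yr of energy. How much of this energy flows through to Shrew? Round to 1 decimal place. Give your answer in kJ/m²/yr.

228.7 kJ/m²/yr

Oribatid mite: 318400 × 0.18 = 57312 kJ/m²/yr
Pseudoscorpion: 57312 × 0.15 = 8596.8 kJ/m²/yr
Ground beetle: 8596.8 × 0.19 = 1633.392 kJ/m²/yr
Shrew: 1633.392 × 0.14 = 228.67488 kJ/m²/yr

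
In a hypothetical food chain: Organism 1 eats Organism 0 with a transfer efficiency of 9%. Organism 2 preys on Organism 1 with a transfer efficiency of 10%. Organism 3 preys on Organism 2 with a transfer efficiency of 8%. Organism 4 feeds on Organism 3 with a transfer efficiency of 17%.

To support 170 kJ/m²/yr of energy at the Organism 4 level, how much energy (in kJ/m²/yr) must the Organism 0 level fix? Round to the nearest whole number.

Cumulative transfer efficiency: 0.09 × 0.1 × 0.08 × 0.17 = 0.0001224
Organism 0 energy = 170 / 0.0001224 = 1388889 kJ/m²/yr

1388889 kJ/m²/yr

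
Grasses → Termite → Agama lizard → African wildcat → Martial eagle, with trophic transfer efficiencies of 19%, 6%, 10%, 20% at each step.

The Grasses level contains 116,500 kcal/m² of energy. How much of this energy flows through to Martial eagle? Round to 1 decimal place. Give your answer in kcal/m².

Termite: 116500 × 0.19 = 22135 kcal/m²
Agama lizard: 22135 × 0.06 = 1328.1 kcal/m²
African wildcat: 1328.1 × 0.1 = 132.81 kcal/m²
Martial eagle: 132.81 × 0.2 = 26.562 kcal/m²

26.6 kcal/m²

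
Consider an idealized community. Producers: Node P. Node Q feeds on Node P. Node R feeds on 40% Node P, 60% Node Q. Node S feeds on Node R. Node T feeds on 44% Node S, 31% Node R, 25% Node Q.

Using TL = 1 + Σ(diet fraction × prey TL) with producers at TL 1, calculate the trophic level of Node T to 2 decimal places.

3.89

Node Q: 1 + 1 = 2
Node R: 1 + (0.4×1 + 0.6×2) = 2.6
Node S: 1 + 2.6 = 3.6
Node T: 1 + (0.44×3.6 + 0.31×2.6 + 0.25×2) = 3.89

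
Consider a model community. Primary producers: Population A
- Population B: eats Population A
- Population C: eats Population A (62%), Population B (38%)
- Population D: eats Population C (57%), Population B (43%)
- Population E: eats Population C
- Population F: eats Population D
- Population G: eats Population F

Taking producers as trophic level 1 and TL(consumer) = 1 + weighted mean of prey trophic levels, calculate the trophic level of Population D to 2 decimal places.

Population B: 1 + 1 = 2
Population C: 1 + (0.62×1 + 0.38×2) = 2.38
Population D: 1 + (0.57×2.38 + 0.43×2) = 3.2166
Population E: 1 + 2.38 = 3.38
Population F: 1 + 3.2166 = 4.2166
Population G: 1 + 4.2166 = 5.2166

3.22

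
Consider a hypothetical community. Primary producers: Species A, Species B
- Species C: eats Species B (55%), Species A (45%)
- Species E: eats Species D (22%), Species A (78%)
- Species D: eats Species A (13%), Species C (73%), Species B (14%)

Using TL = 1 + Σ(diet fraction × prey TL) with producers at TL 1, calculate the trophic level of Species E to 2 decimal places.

2.38

Species C: 1 + (0.55×1 + 0.45×1) = 2
Species D: 1 + (0.13×1 + 0.73×2 + 0.14×1) = 2.73
Species E: 1 + (0.22×2.73 + 0.78×1) = 2.3806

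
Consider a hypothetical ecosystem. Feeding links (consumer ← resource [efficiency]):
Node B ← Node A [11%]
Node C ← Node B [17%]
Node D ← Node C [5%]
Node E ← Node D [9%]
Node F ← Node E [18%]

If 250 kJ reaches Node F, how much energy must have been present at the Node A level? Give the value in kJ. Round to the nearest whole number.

16504918 kJ

Cumulative transfer efficiency: 0.11 × 0.17 × 0.05 × 0.09 × 0.18 = 0.000015147
Node A energy = 250 / 0.000015147 = 16504918 kJ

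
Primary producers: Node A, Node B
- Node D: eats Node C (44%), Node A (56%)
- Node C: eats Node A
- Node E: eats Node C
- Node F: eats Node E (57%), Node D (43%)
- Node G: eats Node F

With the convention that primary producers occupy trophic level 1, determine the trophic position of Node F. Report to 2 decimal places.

3.76

Node C: 1 + 1 = 2
Node D: 1 + (0.44×2 + 0.56×1) = 2.44
Node E: 1 + 2 = 3
Node F: 1 + (0.57×3 + 0.43×2.44) = 3.7592
Node G: 1 + 3.7592 = 4.7592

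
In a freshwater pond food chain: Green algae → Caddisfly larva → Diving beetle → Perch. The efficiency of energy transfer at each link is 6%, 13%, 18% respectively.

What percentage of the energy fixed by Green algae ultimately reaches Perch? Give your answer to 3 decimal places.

Product of link efficiencies: 0.06 × 0.13 × 0.18 = 0.001404
As a percentage: 0.001404 × 100 = 0.140%

0.140%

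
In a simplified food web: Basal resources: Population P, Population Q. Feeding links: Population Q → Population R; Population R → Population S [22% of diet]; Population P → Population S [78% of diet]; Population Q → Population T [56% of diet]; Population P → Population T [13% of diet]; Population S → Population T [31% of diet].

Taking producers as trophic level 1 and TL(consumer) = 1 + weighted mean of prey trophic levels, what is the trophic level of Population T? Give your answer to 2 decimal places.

2.38

Population R: 1 + 1 = 2
Population S: 1 + (0.22×2 + 0.78×1) = 2.22
Population T: 1 + (0.56×1 + 0.13×1 + 0.31×2.22) = 2.3782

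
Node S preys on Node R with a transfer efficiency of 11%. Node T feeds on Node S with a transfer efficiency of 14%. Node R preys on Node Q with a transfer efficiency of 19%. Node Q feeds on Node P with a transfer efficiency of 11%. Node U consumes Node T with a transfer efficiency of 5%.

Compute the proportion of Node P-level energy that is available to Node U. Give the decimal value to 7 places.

0.0000161

Product of link efficiencies: 0.11 × 0.19 × 0.11 × 0.14 × 0.05 = 0.000016093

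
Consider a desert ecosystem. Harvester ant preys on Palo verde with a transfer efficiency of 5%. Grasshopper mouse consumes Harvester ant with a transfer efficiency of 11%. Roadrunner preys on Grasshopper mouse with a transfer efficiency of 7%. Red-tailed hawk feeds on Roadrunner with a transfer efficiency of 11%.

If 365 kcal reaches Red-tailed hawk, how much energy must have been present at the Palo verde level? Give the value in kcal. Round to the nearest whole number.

8618654 kcal

Cumulative transfer efficiency: 0.05 × 0.11 × 0.07 × 0.11 = 0.00004235
Palo verde energy = 365 / 0.00004235 = 8618654 kcal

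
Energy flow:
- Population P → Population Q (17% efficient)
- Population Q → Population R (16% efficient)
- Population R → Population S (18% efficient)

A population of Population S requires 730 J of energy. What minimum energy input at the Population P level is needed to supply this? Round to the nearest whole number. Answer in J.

Cumulative transfer efficiency: 0.17 × 0.16 × 0.18 = 0.004896
Population P energy = 730 / 0.004896 = 149101 J

149101 J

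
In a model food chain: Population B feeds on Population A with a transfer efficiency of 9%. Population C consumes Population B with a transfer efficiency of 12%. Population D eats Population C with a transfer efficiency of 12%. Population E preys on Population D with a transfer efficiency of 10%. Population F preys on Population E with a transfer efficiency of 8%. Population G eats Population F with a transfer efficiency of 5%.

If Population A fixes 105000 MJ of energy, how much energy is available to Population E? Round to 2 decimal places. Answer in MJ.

Population B: 105000 × 0.09 = 9450 MJ
Population C: 9450 × 0.12 = 1134 MJ
Population D: 1134 × 0.12 = 136.08 MJ
Population E: 136.08 × 0.1 = 13.608 MJ

13.61 MJ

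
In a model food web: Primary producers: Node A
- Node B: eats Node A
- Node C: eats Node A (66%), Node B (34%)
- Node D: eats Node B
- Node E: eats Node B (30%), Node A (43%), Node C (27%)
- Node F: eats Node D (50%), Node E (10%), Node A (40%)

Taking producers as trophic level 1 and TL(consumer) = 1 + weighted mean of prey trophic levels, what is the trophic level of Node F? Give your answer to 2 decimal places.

Node B: 1 + 1 = 2
Node C: 1 + (0.66×1 + 0.34×2) = 2.34
Node D: 1 + 2 = 3
Node E: 1 + (0.3×2 + 0.43×1 + 0.27×2.34) = 2.6618
Node F: 1 + (0.5×3 + 0.1×2.6618 + 0.4×1) = 3.16618

3.17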